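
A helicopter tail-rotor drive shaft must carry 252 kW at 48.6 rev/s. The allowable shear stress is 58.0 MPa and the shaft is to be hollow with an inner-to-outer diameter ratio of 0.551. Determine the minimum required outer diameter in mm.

43.1 mm

ω = 2π·48.6 = 305.4 rad/s, so T = P/ω = 252×10³ / 305.4 = 825.2 N·m.
For a hollow shaft with d_i/d_o = 0.551: τ_max = 16T/(π d_o³ (1−k⁴)), so d_o = [16T/(π τ_allow (1−k⁴))]^(1/3) = [16·825.2/(π·5.80×10^7·0.9078)]^(1/3) = 0.04306 m.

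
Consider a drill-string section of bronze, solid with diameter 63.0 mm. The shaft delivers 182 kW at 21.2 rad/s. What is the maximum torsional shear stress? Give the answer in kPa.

ω = 21.2 rad/s, so T = P/ω = 182×10³ / 21.20 = 8585 N·m.
J = πd⁴/32 = π(0.0630)⁴/32 = 1.547×10^-6 m⁴.
τ_max = T·r/J = 8585 × 0.0315 / 1.547×10^-6 = 1.749×10^8 Pa.

175000 kPa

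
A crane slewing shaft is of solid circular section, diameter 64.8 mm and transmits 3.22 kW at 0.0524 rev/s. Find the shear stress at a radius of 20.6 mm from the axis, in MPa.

116 MPa

ω = 2π·0.0524 = 0.3292 rad/s, so T = P/ω = 3.22×10³ / 0.3292 = 9780 N·m.
J = πd⁴/32 = π(0.0648)⁴/32 = 1.731×10^-6 m⁴.
Shear stress varies linearly with radius: τ = T·r/J = 9780 × 0.0206 / 1.731×10^-6 = 1.164×10^8 Pa.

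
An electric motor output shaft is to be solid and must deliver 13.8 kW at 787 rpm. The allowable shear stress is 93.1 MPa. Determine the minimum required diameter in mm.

ω = 2π·787/60 = 82.41 rad/s, so T = P/ω = 13.8×10³ / 82.41 = 167.4 N·m.
For a solid shaft τ_max = 16T/(πd³), so d = (16T/(π τ_allow))^(1/3) = (16·167.4/(π·9.31×10^7))^(1/3) = 0.02092 m.

20.9 mm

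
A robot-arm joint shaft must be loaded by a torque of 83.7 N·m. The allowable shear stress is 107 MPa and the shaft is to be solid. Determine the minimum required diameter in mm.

For a solid shaft τ_max = 16T/(πd³), so d = (16T/(π τ_allow))^(1/3) = (16·83.70/(π·1.07×10^8))^(1/3) = 0.01585 m.

15.9 mm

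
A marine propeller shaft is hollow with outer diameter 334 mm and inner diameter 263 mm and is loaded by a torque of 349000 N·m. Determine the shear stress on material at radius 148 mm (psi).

9960 psi

J = π(d_o⁴ − d_i⁴)/32 = π(0.334⁴ − 0.263⁴)/32 = 7.521×10^-4 m⁴.
Shear stress varies linearly with radius: τ = T·r/J = 349000 × 0.148 / 7.521×10^-4 = 6.868×10^7 Pa.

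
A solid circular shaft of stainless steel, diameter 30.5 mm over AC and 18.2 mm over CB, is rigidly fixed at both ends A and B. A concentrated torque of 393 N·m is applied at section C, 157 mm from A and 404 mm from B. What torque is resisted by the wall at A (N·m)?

375 N·m

Compatibility: T_A·a/J_AC = T_B·b/J_CB with T_A + T_B = T₀.
J_AC = 8.50×10^-8 m⁴, J_CB = 1.08×10^-8 m⁴, so T_A = T₀·(J_AC/a)/((J_AC/a)+(J_CB/b)) = 374.5 N·m, T_B = 18.45 N·m.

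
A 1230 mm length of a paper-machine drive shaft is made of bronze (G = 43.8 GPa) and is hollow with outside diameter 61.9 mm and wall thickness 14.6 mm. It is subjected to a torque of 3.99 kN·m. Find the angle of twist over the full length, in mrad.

J = π(d_o⁴ − d_i⁴)/32 = π(0.0619⁴ − 0.0327⁴)/32 = 1.329×10^-6 m⁴.
θ = T·L/(G·J) = 3990 × 1.23 / (43.8×10⁹ × 1.329×10^-6) = 0.08431 rad.

84.3 mrad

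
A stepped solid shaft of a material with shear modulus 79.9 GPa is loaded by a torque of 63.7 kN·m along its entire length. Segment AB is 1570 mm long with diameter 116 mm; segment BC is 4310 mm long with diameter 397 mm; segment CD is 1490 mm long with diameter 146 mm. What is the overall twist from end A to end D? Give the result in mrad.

98.5 mrad

J_AB = π(0.116)⁴/32 = 1.78×10^-5 m⁴; J_BC = π(0.397)⁴/32 = 2.44×10^-3 m⁴; J_CD = π(0.146)⁴/32 = 4.46×10^-5 m⁴.
θ = (T/G)·Σ L_i/J_i = (63700/79.9×10⁹)·(1.57/1.78×10^-5 + 4.31/2.44×10^-3 + 1.49/4.46×10^-5) = 0.09845 rad.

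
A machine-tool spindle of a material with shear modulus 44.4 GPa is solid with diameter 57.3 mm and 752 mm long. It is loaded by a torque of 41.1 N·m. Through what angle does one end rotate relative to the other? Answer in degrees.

J = πd⁴/32 = π(0.0573)⁴/32 = 1.058×10^-6 m⁴.
θ = T·L/(G·J) = 41.10 × 0.752 / (44.4×10⁹ × 1.058×10^-6) = 6.577×10^-4 rad.

0.0377°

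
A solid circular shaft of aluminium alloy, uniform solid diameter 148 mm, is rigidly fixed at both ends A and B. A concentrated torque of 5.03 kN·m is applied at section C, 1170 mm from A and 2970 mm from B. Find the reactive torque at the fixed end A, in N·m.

With uniform GJ and both ends fixed, compatibility θ_AC = θ_CB gives T_A·a = T_B·b, together with T_A + T_B = T₀.
T_A = T₀·b/(a+b) = 5030·2970/4140 = 3608 N·m; T_B = 1422 N·m.

3610 N·m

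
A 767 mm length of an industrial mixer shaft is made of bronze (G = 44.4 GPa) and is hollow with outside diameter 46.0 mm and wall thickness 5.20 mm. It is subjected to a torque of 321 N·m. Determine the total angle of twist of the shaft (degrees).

J = π(d_o⁴ − d_i⁴)/32 = π(0.0460⁴ − 0.0356⁴)/32 = 2.819×10^-7 m⁴.
θ = T·L/(G·J) = 321.0 × 0.767 / (44.4×10⁹ × 2.819×10^-7) = 0.01967 rad.

1.13°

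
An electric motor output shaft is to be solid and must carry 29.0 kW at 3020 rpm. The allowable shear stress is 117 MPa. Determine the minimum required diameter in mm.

ω = 2π·3020/60 = 316.3 rad/s, so T = P/ω = 29.0×10³ / 316.3 = 91.70 N·m.
For a solid shaft τ_max = 16T/(πd³), so d = (16T/(π τ_allow))^(1/3) = (16·91.70/(π·1.17×10^8))^(1/3) = 0.01586 m.

15.9 mm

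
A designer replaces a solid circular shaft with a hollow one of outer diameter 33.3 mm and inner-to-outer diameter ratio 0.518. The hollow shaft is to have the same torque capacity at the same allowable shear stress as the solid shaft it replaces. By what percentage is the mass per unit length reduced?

Equal τ_max and T ⇒ the solid shaft needs d_s³ = d_o³(1−k⁴), so d_s = 33.3·(1−0.518⁴)^(1/3) = 32.48 mm.
Area ratio A_h/A_s = d_o²(1−k²)/d_s² = (1−k²)/(1−k⁴)^(2/3) = 0.7690.
Mass saving = 1 − 0.7690 = 23.1 %.

23.1 %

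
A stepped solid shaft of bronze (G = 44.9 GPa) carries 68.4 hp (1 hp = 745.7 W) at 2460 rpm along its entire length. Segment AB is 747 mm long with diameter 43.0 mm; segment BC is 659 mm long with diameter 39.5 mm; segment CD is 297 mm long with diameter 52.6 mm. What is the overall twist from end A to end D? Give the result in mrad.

23.7 mrad

ω = 2π·2460/60 = 257.6 rad/s, so T = P/ω = 68.4×745.7 / 257.6 = 198.0 N·m.
J_AB = π(0.0430)⁴/32 = 3.36×10^-7 m⁴; J_BC = π(0.0395)⁴/32 = 2.39×10^-7 m⁴; J_CD = π(0.0526)⁴/32 = 7.52×10^-7 m⁴.
θ = (T/G)·Σ L_i/J_i = (198.0/44.9×10⁹)·(0.747/3.36×10^-7 + 0.659/2.39×10^-7 + 0.297/7.52×10^-7) = 0.02372 rad.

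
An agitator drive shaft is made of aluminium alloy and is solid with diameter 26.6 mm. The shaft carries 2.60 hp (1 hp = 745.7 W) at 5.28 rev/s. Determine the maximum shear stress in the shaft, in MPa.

ω = 2π·5.28 = 33.18 rad/s, so T = P/ω = 2.60×745.7 / 33.18 = 58.44 N·m.
J = πd⁴/32 = π(0.0266)⁴/32 = 4.915×10^-8 m⁴.
τ_max = T·r/J = 58.44 × 0.0133 / 4.915×10^-8 = 1.581×10^7 Pa.

15.8 MPa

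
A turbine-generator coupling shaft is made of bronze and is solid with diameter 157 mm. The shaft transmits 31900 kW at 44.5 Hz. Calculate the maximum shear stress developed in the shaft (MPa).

150 MPa

ω = 2π·44.5 = 279.6 rad/s, so T = P/ω = 31900×10³ / 279.6 = 114100 N·m.
J = πd⁴/32 = π(0.157)⁴/32 = 5.965×10^-5 m⁴.
τ_max = T·r/J = 114100 × 0.0785 / 5.965×10^-5 = 1.501×10^8 Pa.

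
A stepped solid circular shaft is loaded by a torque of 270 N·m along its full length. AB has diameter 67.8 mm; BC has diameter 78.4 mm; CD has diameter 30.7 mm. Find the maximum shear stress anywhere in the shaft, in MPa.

Under the same torque, τ_max = 16T/(πd³) is largest where d is smallest — segment CD (d = 30.7 mm).
τ_max = 16·270.0/(π·(0.0307)³) = 4.752×10^7 Pa.

47.5 MPa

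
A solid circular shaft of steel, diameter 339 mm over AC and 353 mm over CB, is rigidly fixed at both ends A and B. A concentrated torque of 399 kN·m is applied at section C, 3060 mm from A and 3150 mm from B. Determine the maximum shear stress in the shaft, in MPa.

24.6 MPa

Compatibility: T_A·a/J_AC = T_B·b/J_CB with T_A + T_B = T₀.
J_AC = 1.30×10^-3 m⁴, J_CB = 1.52×10^-3 m⁴, so T_A = T₀·(J_AC/a)/((J_AC/a)+(J_CB/b)) = 186300 N·m, T_B = 212700 N·m.
τ in each portion: τ_AC = 2.44×10^7 Pa, τ_CB = 2.46×10^7 Pa; maximum is in CB.
τ_max = T_CB·r/J = 212700·0.176/1.52×10^-3 = 2.463×10^7 Pa.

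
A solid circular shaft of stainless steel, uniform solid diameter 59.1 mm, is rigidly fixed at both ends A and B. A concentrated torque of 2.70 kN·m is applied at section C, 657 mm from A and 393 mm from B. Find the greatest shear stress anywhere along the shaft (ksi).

With uniform GJ and both ends fixed, compatibility θ_AC = θ_CB gives T_A·a = T_B·b, together with T_A + T_B = T₀.
T_A = T₀·b/(a+b) = 2700·393/1050 = 1011 N·m; T_B = 1689 N·m.
τ in each portion: τ_AC = 2.49×10^7 Pa, τ_CB = 4.17×10^7 Pa; maximum is in CB.
τ_max = T_CB·r/J = 1689·0.0295/1.20×10^-6 = 4.168×10^7 Pa.

6.05 ksi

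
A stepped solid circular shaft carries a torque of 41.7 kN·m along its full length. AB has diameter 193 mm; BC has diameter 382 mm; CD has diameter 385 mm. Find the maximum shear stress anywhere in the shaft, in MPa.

Under the same torque, τ_max = 16T/(πd³) is largest where d is smallest — segment AB (d = 193 mm).
τ_max = 16·41700/(π·(0.193)³) = 2.954×10^7 Pa.

29.5 MPa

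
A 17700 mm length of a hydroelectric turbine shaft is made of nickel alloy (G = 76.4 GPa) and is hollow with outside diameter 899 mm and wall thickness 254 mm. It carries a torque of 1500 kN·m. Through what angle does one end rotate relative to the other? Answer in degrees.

J = π(d_o⁴ − d_i⁴)/32 = π(0.899⁴ − 0.391⁴)/32 = 0.06183 m⁴.
θ = T·L/(G·J) = 1.500e6 × 17.7 / (76.4×10⁹ × 0.06183) = 5.620×10^-3 rad.

0.322°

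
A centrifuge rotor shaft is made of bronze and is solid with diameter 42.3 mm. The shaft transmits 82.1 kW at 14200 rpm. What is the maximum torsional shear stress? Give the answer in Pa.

3.72e6 Pa

ω = 2π·14200/60 = 1487 rad/s, so T = P/ω = 82.1×10³ / 1487 = 55.21 N·m.
J = πd⁴/32 = π(0.0423)⁴/32 = 3.143×10^-7 m⁴.
τ_max = T·r/J = 55.21 × 0.0211 / 3.143×10^-7 = 3.715×10^6 Pa.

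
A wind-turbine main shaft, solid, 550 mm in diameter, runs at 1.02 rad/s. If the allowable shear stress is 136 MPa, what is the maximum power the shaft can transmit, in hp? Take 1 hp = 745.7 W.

J = πd⁴/32 = π(0.550)⁴/32 = 8.984×10^-3 m⁴.
T_max = τ_allow·J/r = 1.36×10^8 × 8.984×10^-3 / 0.275 = 4.443e6 N·m.
ω = 1.02 rad/s, so P_max = T_max·ω = 4.532×10^6 W.

6080 hp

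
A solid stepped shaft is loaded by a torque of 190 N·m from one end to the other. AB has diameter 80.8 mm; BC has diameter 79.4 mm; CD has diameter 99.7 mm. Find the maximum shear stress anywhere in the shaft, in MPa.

1.93 MPa

Under the same torque, τ_max = 16T/(πd³) is largest where d is smallest — segment BC (d = 79.4 mm).
τ_max = 16·190.0/(π·(0.0794)³) = 1.933×10^6 Pa.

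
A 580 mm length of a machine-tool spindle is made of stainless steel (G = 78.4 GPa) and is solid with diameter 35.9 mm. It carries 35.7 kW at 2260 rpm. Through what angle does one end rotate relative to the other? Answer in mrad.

6.84 mrad

ω = 2π·2260/60 = 236.7 rad/s, so T = P/ω = 35.7×10³ / 236.7 = 150.8 N·m.
J = πd⁴/32 = π(0.0359)⁴/32 = 1.631×10^-7 m⁴.
θ = T·L/(G·J) = 150.8 × 0.580 / (78.4×10⁹ × 1.631×10^-7) = 6.843×10^-3 rad.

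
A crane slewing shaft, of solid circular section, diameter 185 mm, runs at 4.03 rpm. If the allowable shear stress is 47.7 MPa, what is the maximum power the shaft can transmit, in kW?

25.0 kW

J = πd⁴/32 = π(0.185)⁴/32 = 1.150×10^-4 m⁴.
T_max = τ_allow·J/r = 4.77×10^7 × 1.150×10^-4 / 0.0925 = 59300 N·m.
ω = 2π·4.03/60 = 0.4220 rad/s, so P_max = T_max·ω = 2.503×10^4 W.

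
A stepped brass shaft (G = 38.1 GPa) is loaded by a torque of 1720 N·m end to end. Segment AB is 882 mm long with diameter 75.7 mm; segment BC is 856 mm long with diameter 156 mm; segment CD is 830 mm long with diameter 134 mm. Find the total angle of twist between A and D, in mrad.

J_AB = π(0.0757)⁴/32 = 3.22×10^-6 m⁴; J_BC = π(0.156)⁴/32 = 5.81×10^-5 m⁴; J_CD = π(0.134)⁴/32 = 3.17×10^-5 m⁴.
θ = (T/G)·Σ L_i/J_i = (1720/38.1×10⁹)·(0.882/3.22×10^-6 + 0.856/5.81×10^-5 + 0.830/3.17×10^-5) = 0.01420 rad.

14.2 mrad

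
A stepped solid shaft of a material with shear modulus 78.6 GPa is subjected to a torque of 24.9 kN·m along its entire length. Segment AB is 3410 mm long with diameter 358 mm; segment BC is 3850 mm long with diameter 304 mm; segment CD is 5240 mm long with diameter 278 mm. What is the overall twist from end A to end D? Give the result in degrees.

J_AB = π(0.358)⁴/32 = 1.61×10^-3 m⁴; J_BC = π(0.304)⁴/32 = 8.38×10^-4 m⁴; J_CD = π(0.278)⁴/32 = 5.86×10^-4 m⁴.
θ = (T/G)·Σ L_i/J_i = (24900/78.6×10⁹)·(3.41/1.61×10^-3 + 3.85/8.38×10^-4 + 5.24/5.86×10^-4) = 4.955×10^-3 rad.

0.284°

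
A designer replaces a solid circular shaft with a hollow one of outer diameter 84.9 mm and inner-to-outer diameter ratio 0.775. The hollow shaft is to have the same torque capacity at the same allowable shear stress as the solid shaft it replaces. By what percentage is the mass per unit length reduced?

Equal τ_max and T ⇒ the solid shaft needs d_s³ = d_o³(1−k⁴), so d_s = 84.9·(1−0.775⁴)^(1/3) = 73.14 mm.
Area ratio A_h/A_s = d_o²(1−k²)/d_s² = (1−k²)/(1−k⁴)^(2/3) = 0.5382.
Mass saving = 1 − 0.5382 = 46.2 %.

46.2 %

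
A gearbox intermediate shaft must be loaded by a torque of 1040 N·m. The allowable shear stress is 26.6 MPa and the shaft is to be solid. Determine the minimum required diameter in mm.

58.4 mm

For a solid shaft τ_max = 16T/(πd³), so d = (16T/(π τ_allow))^(1/3) = (16·1040/(π·2.66×10^7))^(1/3) = 0.05839 m.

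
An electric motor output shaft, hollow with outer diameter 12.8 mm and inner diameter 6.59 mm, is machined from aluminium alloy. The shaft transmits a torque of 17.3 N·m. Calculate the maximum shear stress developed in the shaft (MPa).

45.2 MPa

J = π(d_o⁴ − d_i⁴)/32 = π(0.0128⁴ − 0.00659⁴)/32 = 2.450×10^-9 m⁴.
τ_max = T·r/J = 17.30 × 0.00640 / 2.450×10^-9 = 4.519×10^7 Pa.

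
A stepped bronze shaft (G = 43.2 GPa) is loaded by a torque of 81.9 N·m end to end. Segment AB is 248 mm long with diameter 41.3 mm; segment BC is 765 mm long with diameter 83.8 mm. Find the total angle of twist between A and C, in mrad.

J_AB = π(0.0413)⁴/32 = 2.86×10^-7 m⁴; J_BC = π(0.0838)⁴/32 = 4.84×10^-6 m⁴.
θ = (T/G)·Σ L_i/J_i = (81.90/43.2×10⁹)·(0.248/2.86×10^-7 + 0.765/4.84×10^-6) = 1.946×10^-3 rad.

1.95 mrad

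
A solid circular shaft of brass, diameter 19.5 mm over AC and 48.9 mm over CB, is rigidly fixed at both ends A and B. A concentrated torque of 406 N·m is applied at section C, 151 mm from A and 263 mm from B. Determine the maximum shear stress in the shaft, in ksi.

2.46 ksi

Compatibility: T_A·a/J_AC = T_B·b/J_CB with T_A + T_B = T₀.
J_AC = 1.42×10^-8 m⁴, J_CB = 5.61×10^-7 m⁴, so T_A = T₀·(J_AC/a)/((J_AC/a)+(J_CB/b)) = 17.13 N·m, T_B = 388.9 N·m.
τ in each portion: τ_AC = 1.18×10^7 Pa, τ_CB = 1.69×10^7 Pa; maximum is in CB.
τ_max = T_CB·r/J = 388.9·0.0244/5.61×10^-7 = 1.694×10^7 Pa.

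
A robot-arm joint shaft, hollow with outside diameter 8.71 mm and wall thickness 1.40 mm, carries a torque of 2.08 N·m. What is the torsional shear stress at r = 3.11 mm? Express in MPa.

14.5 MPa

J = π(d_o⁴ − d_i⁴)/32 = π(0.00871⁴ − 0.00591⁴)/32 = 4.453×10^-10 m⁴.
Shear stress varies linearly with radius: τ = T·r/J = 2.080 × 0.00311 / 4.453×10^-10 = 1.453×10^7 Pa.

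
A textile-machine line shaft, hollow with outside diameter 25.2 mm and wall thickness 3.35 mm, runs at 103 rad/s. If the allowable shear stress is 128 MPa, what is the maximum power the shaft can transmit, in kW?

J = π(d_o⁴ − d_i⁴)/32 = π(0.0252⁴ − 0.0185⁴)/32 = 2.809×10^-8 m⁴.
T_max = τ_allow·J/r = 1.28×10^8 × 2.809×10^-8 / 0.0126 = 285.4 N·m.
ω = 103 rad/s, so P_max = T_max·ω = 2.939×10^4 W.

29.4 kW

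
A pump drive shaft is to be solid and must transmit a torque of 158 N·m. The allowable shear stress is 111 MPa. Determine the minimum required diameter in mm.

For a solid shaft τ_max = 16T/(πd³), so d = (16T/(π τ_allow))^(1/3) = (16·158.0/(π·1.11×10^8))^(1/3) = 0.01935 m.

19.4 mm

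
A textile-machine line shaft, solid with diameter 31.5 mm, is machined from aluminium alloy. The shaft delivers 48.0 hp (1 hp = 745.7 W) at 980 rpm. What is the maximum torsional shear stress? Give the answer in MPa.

ω = 2π·980/60 = 102.6 rad/s, so T = P/ω = 48.0×745.7 / 102.6 = 348.8 N·m.
J = πd⁴/32 = π(0.0315)⁴/32 = 9.666×10^-8 m⁴.
τ_max = T·r/J = 348.8 × 0.0158 / 9.666×10^-8 = 5.683×10^7 Pa.

56.8 MPa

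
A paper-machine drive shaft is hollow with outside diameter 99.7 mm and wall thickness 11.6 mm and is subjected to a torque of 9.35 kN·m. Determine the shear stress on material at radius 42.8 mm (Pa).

J = π(d_o⁴ − d_i⁴)/32 = π(0.0997⁴ − 0.0765⁴)/32 = 6.338×10^-6 m⁴.
Shear stress varies linearly with radius: τ = T·r/J = 9350 × 0.0428 / 6.338×10^-6 = 6.314×10^7 Pa.

6.31e7 Pa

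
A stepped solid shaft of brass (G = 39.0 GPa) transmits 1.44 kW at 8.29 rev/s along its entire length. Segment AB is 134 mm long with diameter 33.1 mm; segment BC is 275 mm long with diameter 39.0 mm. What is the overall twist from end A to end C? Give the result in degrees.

0.0954°

ω = 2π·8.29 = 52.09 rad/s, so T = P/ω = 1.44×10³ / 52.09 = 27.65 N·m.
J_AB = π(0.0331)⁴/32 = 1.18×10^-7 m⁴; J_BC = π(0.0390)⁴/32 = 2.27×10^-7 m⁴.
θ = (T/G)·Σ L_i/J_i = (27.65/39.0×10⁹)·(0.134/1.18×10^-7 + 0.275/2.27×10^-7) = 1.664×10^-3 rad.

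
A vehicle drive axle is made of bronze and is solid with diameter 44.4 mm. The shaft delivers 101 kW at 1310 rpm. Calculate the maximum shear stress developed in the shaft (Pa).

4.28e7 Pa

ω = 2π·1310/60 = 137.2 rad/s, so T = P/ω = 101×10³ / 137.2 = 736.2 N·m.
J = πd⁴/32 = π(0.0444)⁴/32 = 3.815×10^-7 m⁴.
τ_max = T·r/J = 736.2 × 0.0222 / 3.815×10^-7 = 4.284×10^7 Pa.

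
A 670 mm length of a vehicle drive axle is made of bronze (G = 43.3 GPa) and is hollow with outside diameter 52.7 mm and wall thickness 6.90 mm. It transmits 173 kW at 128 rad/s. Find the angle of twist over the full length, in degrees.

2.25°

ω = 128 rad/s, so T = P/ω = 173×10³ / 128.0 = 1352 N·m.
J = π(d_o⁴ − d_i⁴)/32 = π(0.0527⁴ − 0.0389⁴)/32 = 5.325×10^-7 m⁴.
θ = T·L/(G·J) = 1352 × 0.670 / (43.3×10⁹ × 5.325×10^-7) = 0.03928 rad.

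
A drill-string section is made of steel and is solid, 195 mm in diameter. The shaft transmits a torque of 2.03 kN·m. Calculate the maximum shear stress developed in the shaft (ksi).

0.202 ksi

J = πd⁴/32 = π(0.195)⁴/32 = 1.420×10^-4 m⁴.
τ_max = T·r/J = 2030 × 0.0975 / 1.420×10^-4 = 1.394×10^6 Pa.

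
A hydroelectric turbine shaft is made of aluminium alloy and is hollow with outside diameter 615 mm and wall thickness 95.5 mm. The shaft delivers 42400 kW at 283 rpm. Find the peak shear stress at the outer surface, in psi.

ω = 2π·283/60 = 29.64 rad/s, so T = P/ω = 42400×10³ / 29.64 = 1.431e6 N·m.
J = π(d_o⁴ − d_i⁴)/32 = π(0.615⁴ − 0.424⁴)/32 = 0.01087 m⁴.
τ_max = T·r/J = 1.431e6 × 0.307 / 0.01087 = 4.047×10^7 Pa.

5870 psi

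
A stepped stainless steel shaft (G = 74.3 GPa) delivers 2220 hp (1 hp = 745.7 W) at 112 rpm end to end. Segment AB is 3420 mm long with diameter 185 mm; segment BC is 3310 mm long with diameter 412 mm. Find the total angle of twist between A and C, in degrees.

3.36°

ω = 2π·112/60 = 11.73 rad/s, so T = P/ω = 2220×745.7 / 11.73 = 141100 N·m.
J_AB = π(0.185)⁴/32 = 1.15×10^-4 m⁴; J_BC = π(0.412)⁴/32 = 2.83×10^-3 m⁴.
θ = (T/G)·Σ L_i/J_i = (141100/74.3×10⁹)·(3.42/1.15×10^-4 + 3.31/2.83×10^-3) = 0.05872 rad.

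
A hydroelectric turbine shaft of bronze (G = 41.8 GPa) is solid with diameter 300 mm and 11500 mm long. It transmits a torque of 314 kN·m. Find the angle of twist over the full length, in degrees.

6.22°

J = πd⁴/32 = π(0.300)⁴/32 = 7.952×10^-4 m⁴.
θ = T·L/(G·J) = 314000 × 11.5 / (41.8×10⁹ × 7.952×10^-4) = 0.1086 rad.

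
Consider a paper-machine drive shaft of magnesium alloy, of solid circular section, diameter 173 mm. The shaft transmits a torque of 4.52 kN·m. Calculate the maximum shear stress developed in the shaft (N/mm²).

J = πd⁴/32 = π(0.173)⁴/32 = 8.794×10^-5 m⁴.
τ_max = T·r/J = 4520 × 0.0865 / 8.794×10^-5 = 4.446×10^6 Pa.

4.45 N/mm²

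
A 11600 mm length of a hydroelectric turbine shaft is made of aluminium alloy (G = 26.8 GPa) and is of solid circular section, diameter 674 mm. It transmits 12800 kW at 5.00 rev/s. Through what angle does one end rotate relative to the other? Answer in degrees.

0.499°

ω = 2π·5.00 = 31.42 rad/s, so T = P/ω = 12800×10³ / 31.42 = 407400 N·m.
J = πd⁴/32 = π(0.674)⁴/32 = 0.02026 m⁴.
θ = T·L/(G·J) = 407400 × 11.6 / (26.8×10⁹ × 0.02026) = 8.704×10^-3 rad.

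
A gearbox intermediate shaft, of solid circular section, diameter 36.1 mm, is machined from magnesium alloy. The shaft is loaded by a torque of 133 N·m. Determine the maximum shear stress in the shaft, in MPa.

J = πd⁴/32 = π(0.0361)⁴/32 = 1.667×10^-7 m⁴.
τ_max = T·r/J = 133.0 × 0.0181 / 1.667×10^-7 = 1.440×10^7 Pa.

14.4 MPa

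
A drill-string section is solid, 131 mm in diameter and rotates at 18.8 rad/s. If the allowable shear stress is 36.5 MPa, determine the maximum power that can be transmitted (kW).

303 kW

J = πd⁴/32 = π(0.131)⁴/32 = 2.891×10^-5 m⁴.
T_max = τ_allow·J/r = 3.65×10^7 × 2.891×10^-5 / 0.0655 = 16110 N·m.
ω = 18.8 rad/s, so P_max = T_max·ω = 3.029×10^5 W.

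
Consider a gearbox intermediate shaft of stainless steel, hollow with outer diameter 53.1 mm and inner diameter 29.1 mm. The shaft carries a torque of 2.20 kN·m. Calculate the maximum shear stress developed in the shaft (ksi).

11.9 ksi

J = π(d_o⁴ − d_i⁴)/32 = π(0.0531⁴ − 0.0291⁴)/32 = 7.101×10^-7 m⁴.
τ_max = T·r/J = 2200 × 0.0266 / 7.101×10^-7 = 8.225×10^7 Pa.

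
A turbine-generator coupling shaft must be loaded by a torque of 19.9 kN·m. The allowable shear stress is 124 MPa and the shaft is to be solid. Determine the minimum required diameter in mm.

93.5 mm

For a solid shaft τ_max = 16T/(πd³), so d = (16T/(π τ_allow))^(1/3) = (16·19900/(π·1.24×10^8))^(1/3) = 0.09350 m.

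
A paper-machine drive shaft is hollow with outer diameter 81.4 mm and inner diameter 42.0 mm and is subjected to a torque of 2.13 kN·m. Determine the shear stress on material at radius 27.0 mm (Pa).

J = π(d_o⁴ − d_i⁴)/32 = π(0.0814⁴ − 0.0420⁴)/32 = 4.005×10^-6 m⁴.
Shear stress varies linearly with radius: τ = T·r/J = 2130 × 0.0270 / 4.005×10^-6 = 1.436×10^7 Pa.

1.44e7 Pa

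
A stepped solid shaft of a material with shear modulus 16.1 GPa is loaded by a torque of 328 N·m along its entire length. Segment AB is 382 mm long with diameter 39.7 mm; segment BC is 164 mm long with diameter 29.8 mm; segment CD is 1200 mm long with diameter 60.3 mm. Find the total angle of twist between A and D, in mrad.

93.9 mrad

J_AB = π(0.0397)⁴/32 = 2.44×10^-7 m⁴; J_BC = π(0.0298)⁴/32 = 7.74×10^-8 m⁴; J_CD = π(0.0603)⁴/32 = 1.30×10^-6 m⁴.
θ = (T/G)·Σ L_i/J_i = (328.0/16.1×10⁹)·(0.382/2.44×10^-7 + 0.164/7.74×10^-8 + 1.20/1.30×10^-6) = 0.09390 rad.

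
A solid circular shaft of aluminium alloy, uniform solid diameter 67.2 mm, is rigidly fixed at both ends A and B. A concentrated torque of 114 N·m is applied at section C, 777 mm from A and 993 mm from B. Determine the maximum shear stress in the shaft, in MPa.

With uniform GJ and both ends fixed, compatibility θ_AC = θ_CB gives T_A·a = T_B·b, together with T_A + T_B = T₀.
T_A = T₀·b/(a+b) = 114.0·993/1770 = 63.96 N·m; T_B = 50.04 N·m.
τ in each portion: τ_AC = 1.07×10^6 Pa, τ_CB = 8.40×10^5 Pa; maximum is in AC.
τ_max = T_AC·r/J = 63.96·0.0336/2.00×10^-6 = 1.073×10^6 Pa.

1.07 MPa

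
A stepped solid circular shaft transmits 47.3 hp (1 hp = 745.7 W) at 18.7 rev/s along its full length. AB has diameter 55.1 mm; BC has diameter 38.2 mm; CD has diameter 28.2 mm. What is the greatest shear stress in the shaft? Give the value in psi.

ω = 2π·18.7 = 117.5 rad/s, so T = P/ω = 47.3×745.7 / 117.5 = 300.2 N·m.
Under the same torque, τ_max = 16T/(πd³) is largest where d is smallest — segment CD (d = 28.2 mm).
τ_max = 16·300.2/(π·(0.0282)³) = 6.818×10^7 Pa.

9890 psi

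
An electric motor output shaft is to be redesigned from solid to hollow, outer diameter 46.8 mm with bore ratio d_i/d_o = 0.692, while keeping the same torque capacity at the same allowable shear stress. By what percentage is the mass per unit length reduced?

Equal τ_max and T ⇒ the solid shaft needs d_s³ = d_o³(1−k⁴), so d_s = 46.8·(1−0.692⁴)^(1/3) = 42.91 mm.
Area ratio A_h/A_s = d_o²(1−k²)/d_s² = (1−k²)/(1−k⁴)^(2/3) = 0.6200.
Mass saving = 1 − 0.6200 = 38.0 %.

38.0 %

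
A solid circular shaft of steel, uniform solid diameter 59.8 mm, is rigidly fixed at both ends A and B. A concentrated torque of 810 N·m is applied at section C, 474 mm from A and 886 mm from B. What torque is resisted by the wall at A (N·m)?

With uniform GJ and both ends fixed, compatibility θ_AC = θ_CB gives T_A·a = T_B·b, together with T_A + T_B = T₀.
T_A = T₀·b/(a+b) = 810.0·886/1360 = 527.7 N·m; T_B = 282.3 N·m.

528 N·m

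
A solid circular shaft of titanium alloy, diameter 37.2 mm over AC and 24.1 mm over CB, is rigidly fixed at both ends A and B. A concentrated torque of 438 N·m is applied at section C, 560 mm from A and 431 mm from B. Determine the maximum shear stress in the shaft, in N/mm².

Compatibility: T_A·a/J_AC = T_B·b/J_CB with T_A + T_B = T₀.
J_AC = 1.88×10^-7 m⁴, J_CB = 3.31×10^-8 m⁴, so T_A = T₀·(J_AC/a)/((J_AC/a)+(J_CB/b)) = 356.4 N·m, T_B = 81.58 N·m.
τ in each portion: τ_AC = 3.53×10^7 Pa, τ_CB = 2.97×10^7 Pa; maximum is in AC.
τ_max = T_AC·r/J = 356.4·0.0186/1.88×10^-7 = 3.526×10^7 Pa.

35.3 N/mm²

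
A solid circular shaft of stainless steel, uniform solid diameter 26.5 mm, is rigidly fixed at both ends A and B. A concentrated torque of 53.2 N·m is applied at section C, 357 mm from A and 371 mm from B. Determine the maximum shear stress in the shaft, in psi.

With uniform GJ and both ends fixed, compatibility θ_AC = θ_CB gives T_A·a = T_B·b, together with T_A + T_B = T₀.
T_A = T₀·b/(a+b) = 53.20·371/728.0 = 27.11 N·m; T_B = 26.09 N·m.
τ in each portion: τ_AC = 7.42×10^6 Pa, τ_CB = 7.14×10^6 Pa; maximum is in AC.
τ_max = T_AC·r/J = 27.11·0.0132/4.84×10^-8 = 7.420×10^6 Pa.

1080 psi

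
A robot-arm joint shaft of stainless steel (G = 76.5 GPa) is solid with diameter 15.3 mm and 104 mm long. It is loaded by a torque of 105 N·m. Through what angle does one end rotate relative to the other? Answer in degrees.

J = πd⁴/32 = π(0.0153)⁴/32 = 5.380×10^-9 m⁴.
θ = T·L/(G·J) = 105.0 × 0.104 / (76.5×10⁹ × 5.380×10^-9) = 0.02653 rad.

1.52°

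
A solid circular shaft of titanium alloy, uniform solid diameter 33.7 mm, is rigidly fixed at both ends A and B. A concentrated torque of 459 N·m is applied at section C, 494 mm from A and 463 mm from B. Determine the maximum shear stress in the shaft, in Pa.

With uniform GJ and both ends fixed, compatibility θ_AC = θ_CB gives T_A·a = T_B·b, together with T_A + T_B = T₀.
T_A = T₀·b/(a+b) = 459.0·463/957.0 = 222.1 N·m; T_B = 236.9 N·m.
τ in each portion: τ_AC = 2.96×10^7 Pa, τ_CB = 3.15×10^7 Pa; maximum is in CB.
τ_max = T_CB·r/J = 236.9·0.0169/1.27×10^-7 = 3.153×10^7 Pa.

3.15e7 Pa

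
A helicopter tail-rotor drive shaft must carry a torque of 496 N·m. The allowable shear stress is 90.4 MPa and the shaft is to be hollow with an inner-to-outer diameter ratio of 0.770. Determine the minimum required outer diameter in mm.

35.1 mm

For a hollow shaft with d_i/d_o = 0.770: τ_max = 16T/(π d_o³ (1−k⁴)), so d_o = [16T/(π τ_allow (1−k⁴))]^(1/3) = [16·496.0/(π·9.04×10^7·0.6485)]^(1/3) = 0.03506 m.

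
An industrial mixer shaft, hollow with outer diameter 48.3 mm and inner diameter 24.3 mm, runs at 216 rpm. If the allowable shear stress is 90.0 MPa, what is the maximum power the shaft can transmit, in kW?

42.2 kW

J = π(d_o⁴ − d_i⁴)/32 = π(0.0483⁴ − 0.0243⁴)/32 = 5.001×10^-7 m⁴.
T_max = τ_allow·J/r = 9.00×10^7 × 5.001×10^-7 / 0.0241 = 1864 N·m.
ω = 2π·216/60 = 22.62 rad/s, so P_max = T_max·ω = 4.215×10^4 W.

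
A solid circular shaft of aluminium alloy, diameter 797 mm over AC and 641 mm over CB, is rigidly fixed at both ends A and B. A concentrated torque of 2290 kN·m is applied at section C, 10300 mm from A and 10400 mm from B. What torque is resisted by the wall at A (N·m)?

Compatibility: T_A·a/J_AC = T_B·b/J_CB with T_A + T_B = T₀.
J_AC = 0.0396 m⁴, J_CB = 0.0166 m⁴, so T_A = T₀·(J_AC/a)/((J_AC/a)+(J_CB/b)) = 1.619e6 N·m, T_B = 670900 N·m.

1.62e6 N·m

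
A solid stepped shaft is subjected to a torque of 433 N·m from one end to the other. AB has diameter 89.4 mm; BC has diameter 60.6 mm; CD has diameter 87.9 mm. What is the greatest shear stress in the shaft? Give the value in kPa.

Under the same torque, τ_max = 16T/(πd³) is largest where d is smallest — segment BC (d = 60.6 mm).
τ_max = 16·433.0/(π·(0.0606)³) = 9.909×10^6 Pa.

9910 kPa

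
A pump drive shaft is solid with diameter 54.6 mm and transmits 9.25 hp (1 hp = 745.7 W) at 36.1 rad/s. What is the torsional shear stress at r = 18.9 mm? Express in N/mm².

ω = 36.1 rad/s, so T = P/ω = 9.25×745.7 / 36.10 = 191.1 N·m.
J = πd⁴/32 = π(0.0546)⁴/32 = 8.725×10^-7 m⁴.
Shear stress varies linearly with radius: τ = T·r/J = 191.1 × 0.0189 / 8.725×10^-7 = 4.139×10^6 Pa.

4.14 N/mm²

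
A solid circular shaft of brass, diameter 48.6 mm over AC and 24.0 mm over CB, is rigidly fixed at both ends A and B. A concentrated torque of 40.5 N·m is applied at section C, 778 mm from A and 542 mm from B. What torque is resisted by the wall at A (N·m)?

37.3 N·m

Compatibility: T_A·a/J_AC = T_B·b/J_CB with T_A + T_B = T₀.
J_AC = 5.48×10^-7 m⁴, J_CB = 3.26×10^-8 m⁴, so T_A = T₀·(J_AC/a)/((J_AC/a)+(J_CB/b)) = 37.31 N·m, T_B = 3.185 N·m.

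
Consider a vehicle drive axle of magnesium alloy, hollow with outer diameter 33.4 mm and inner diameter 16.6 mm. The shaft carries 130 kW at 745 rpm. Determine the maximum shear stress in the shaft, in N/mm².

ω = 2π·745/60 = 78.02 rad/s, so T = P/ω = 130×10³ / 78.02 = 1666 N·m.
J = π(d_o⁴ − d_i⁴)/32 = π(0.0334⁴ − 0.0166⁴)/32 = 1.147×10^-7 m⁴.
τ_max = T·r/J = 1666 × 0.0167 / 1.147×10^-7 = 2.426×10^8 Pa.

243 N/mm²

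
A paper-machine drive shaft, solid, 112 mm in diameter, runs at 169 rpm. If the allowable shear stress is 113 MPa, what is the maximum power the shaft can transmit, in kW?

J = πd⁴/32 = π(0.112)⁴/32 = 1.545×10^-5 m⁴.
T_max = τ_allow·J/r = 1.13×10^8 × 1.545×10^-5 / 0.0560 = 31170 N·m.
ω = 2π·169/60 = 17.70 rad/s, so P_max = T_max·ω = 5.517×10^5 W.

552 kW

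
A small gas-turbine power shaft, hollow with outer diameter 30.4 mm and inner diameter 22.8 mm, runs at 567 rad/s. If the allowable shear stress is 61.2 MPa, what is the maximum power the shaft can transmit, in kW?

J = π(d_o⁴ − d_i⁴)/32 = π(0.0304⁴ − 0.0228⁴)/32 = 5.732×10^-8 m⁴.
T_max = τ_allow·J/r = 6.12×10^7 × 5.732×10^-8 / 0.0152 = 230.8 N·m.
ω = 567 rad/s, so P_max = T_max·ω = 1.309×10^5 W.

131 kW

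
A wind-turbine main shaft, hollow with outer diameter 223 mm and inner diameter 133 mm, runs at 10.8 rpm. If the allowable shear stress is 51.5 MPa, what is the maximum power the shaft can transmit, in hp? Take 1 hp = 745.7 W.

149 hp

J = π(d_o⁴ − d_i⁴)/32 = π(0.223⁴ − 0.133⁴)/32 = 2.121×10^-4 m⁴.
T_max = τ_allow·J/r = 5.15×10^7 × 2.121×10^-4 / 0.112 = 97950 N·m.
ω = 2π·10.8/60 = 1.131 rad/s, so P_max = T_max·ω = 1.108×10^5 W.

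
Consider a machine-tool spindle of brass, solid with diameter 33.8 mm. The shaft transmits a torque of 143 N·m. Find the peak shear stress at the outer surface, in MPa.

18.9 MPa

J = πd⁴/32 = π(0.0338)⁴/32 = 1.281×10^-7 m⁴.
τ_max = T·r/J = 143.0 × 0.0169 / 1.281×10^-7 = 1.886×10^7 Pa.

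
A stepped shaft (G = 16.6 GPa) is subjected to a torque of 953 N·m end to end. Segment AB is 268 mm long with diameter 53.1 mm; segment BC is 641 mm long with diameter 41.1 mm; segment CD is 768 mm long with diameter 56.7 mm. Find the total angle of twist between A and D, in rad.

0.195 rad

J_AB = π(0.0531)⁴/32 = 7.81×10^-7 m⁴; J_BC = π(0.0411)⁴/32 = 2.80×10^-7 m⁴; J_CD = π(0.0567)⁴/32 = 1.01×10^-6 m⁴.
θ = (T/G)·Σ L_i/J_i = (953.0/16.6×10⁹)·(0.268/7.81×10^-7 + 0.641/2.80×10^-7 + 0.768/1.01×10^-6) = 0.1945 rad.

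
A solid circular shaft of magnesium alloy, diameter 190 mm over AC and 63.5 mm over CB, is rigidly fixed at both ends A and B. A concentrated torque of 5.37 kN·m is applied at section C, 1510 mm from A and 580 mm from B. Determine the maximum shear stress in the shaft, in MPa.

Compatibility: T_A·a/J_AC = T_B·b/J_CB with T_A + T_B = T₀.
J_AC = 1.28×10^-4 m⁴, J_CB = 1.60×10^-6 m⁴, so T_A = T₀·(J_AC/a)/((J_AC/a)+(J_CB/b)) = 5201 N·m, T_B = 168.9 N·m.
τ in each portion: τ_AC = 3.86×10^6 Pa, τ_CB = 3.36×10^6 Pa; maximum is in AC.
τ_max = T_AC·r/J = 5201·0.0950/1.28×10^-4 = 3.862×10^6 Pa.

3.86 MPa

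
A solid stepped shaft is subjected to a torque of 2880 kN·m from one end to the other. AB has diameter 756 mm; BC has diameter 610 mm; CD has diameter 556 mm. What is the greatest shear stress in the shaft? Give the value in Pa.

Under the same torque, τ_max = 16T/(πd³) is largest where d is smallest — segment CD (d = 556 mm).
τ_max = 16·2.880e6/(π·(0.556)³) = 8.534×10^7 Pa.

8.53e7 Pa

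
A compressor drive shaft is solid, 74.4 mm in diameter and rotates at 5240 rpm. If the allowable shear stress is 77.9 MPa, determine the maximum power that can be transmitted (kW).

J = πd⁴/32 = π(0.0744)⁴/32 = 3.008×10^-6 m⁴.
T_max = τ_allow·J/r = 7.79×10^7 × 3.008×10^-6 / 0.0372 = 6299 N·m.
ω = 2π·5240/60 = 548.7 rad/s, so P_max = T_max·ω = 3.457×10^6 W.

3460 kW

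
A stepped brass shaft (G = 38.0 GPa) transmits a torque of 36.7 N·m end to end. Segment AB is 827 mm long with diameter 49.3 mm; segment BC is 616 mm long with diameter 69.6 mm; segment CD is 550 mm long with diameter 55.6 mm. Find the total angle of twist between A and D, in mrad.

2.20 mrad

J_AB = π(0.0493)⁴/32 = 5.80×10^-7 m⁴; J_BC = π(0.0696)⁴/32 = 2.30×10^-6 m⁴; J_CD = π(0.0556)⁴/32 = 9.38×10^-7 m⁴.
θ = (T/G)·Σ L_i/J_i = (36.70/38.0×10⁹)·(0.827/5.80×10^-7 + 0.616/2.30×10^-6 + 0.550/9.38×10^-7) = 2.202×10^-3 rad.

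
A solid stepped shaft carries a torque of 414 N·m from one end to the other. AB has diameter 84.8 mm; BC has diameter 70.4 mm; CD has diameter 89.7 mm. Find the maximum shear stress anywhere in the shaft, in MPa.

Under the same torque, τ_max = 16T/(πd³) is largest where d is smallest — segment BC (d = 70.4 mm).
τ_max = 16·414.0/(π·(0.0704)³) = 6.043×10^6 Pa.

6.04 MPa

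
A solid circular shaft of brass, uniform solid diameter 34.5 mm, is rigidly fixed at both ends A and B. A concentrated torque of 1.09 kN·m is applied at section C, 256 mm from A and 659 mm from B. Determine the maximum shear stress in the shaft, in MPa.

97.4 MPa

With uniform GJ and both ends fixed, compatibility θ_AC = θ_CB gives T_A·a = T_B·b, together with T_A + T_B = T₀.
T_A = T₀·b/(a+b) = 1090·659/915.0 = 785.0 N·m; T_B = 305.0 N·m.
τ in each portion: τ_AC = 9.74×10^7 Pa, τ_CB = 3.78×10^7 Pa; maximum is in AC.
τ_max = T_AC·r/J = 785.0·0.0173/1.39×10^-7 = 9.737×10^7 Pa.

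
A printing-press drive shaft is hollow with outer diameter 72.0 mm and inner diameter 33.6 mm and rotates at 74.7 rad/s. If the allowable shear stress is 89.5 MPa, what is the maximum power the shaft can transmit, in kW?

467 kW

J = π(d_o⁴ − d_i⁴)/32 = π(0.0720⁴ − 0.0336⁴)/32 = 2.513×10^-6 m⁴.
T_max = τ_allow·J/r = 8.95×10^7 × 2.513×10^-6 / 0.0360 = 6248 N·m.
ω = 74.7 rad/s, so P_max = T_max·ω = 4.667×10^5 W.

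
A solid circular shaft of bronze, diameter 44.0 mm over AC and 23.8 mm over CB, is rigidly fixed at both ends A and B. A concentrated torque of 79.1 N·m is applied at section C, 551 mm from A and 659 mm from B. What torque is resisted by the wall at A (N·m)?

73.8 N·m

Compatibility: T_A·a/J_AC = T_B·b/J_CB with T_A + T_B = T₀.
J_AC = 3.68×10^-7 m⁴, J_CB = 3.15×10^-8 m⁴, so T_A = T₀·(J_AC/a)/((J_AC/a)+(J_CB/b)) = 73.82 N·m, T_B = 5.283 N·m.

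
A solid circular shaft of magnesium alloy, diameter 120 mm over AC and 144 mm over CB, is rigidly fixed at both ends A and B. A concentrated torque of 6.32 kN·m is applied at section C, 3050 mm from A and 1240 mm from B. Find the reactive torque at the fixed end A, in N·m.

1040 N·m

Compatibility: T_A·a/J_AC = T_B·b/J_CB with T_A + T_B = T₀.
J_AC = 2.04×10^-5 m⁴, J_CB = 4.22×10^-5 m⁴, so T_A = T₀·(J_AC/a)/((J_AC/a)+(J_CB/b)) = 1036 N·m, T_B = 5284 N·m.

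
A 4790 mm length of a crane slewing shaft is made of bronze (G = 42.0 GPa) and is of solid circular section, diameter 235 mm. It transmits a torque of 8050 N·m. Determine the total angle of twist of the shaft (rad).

0.00307 rad

J = πd⁴/32 = π(0.235)⁴/32 = 2.994×10^-4 m⁴.
θ = T·L/(G·J) = 8050 × 4.79 / (42.0×10⁹ × 2.994×10^-4) = 3.066×10^-3 rad.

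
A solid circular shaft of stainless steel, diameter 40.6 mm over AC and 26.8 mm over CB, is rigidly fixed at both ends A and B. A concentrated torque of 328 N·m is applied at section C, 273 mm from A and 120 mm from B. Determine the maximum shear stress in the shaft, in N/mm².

26.2 N/mm²

Compatibility: T_A·a/J_AC = T_B·b/J_CB with T_A + T_B = T₀.
J_AC = 2.67×10^-7 m⁴, J_CB = 5.06×10^-8 m⁴, so T_A = T₀·(J_AC/a)/((J_AC/a)+(J_CB/b)) = 229.1 N·m, T_B = 98.94 N·m.
τ in each portion: τ_AC = 1.74×10^7 Pa, τ_CB = 2.62×10^7 Pa; maximum is in CB.
τ_max = T_CB·r/J = 98.94·0.0134/5.06×10^-8 = 2.618×10^7 Pa.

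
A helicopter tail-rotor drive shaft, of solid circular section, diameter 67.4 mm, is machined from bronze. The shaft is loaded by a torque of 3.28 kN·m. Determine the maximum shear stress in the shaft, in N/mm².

J = πd⁴/32 = π(0.0674)⁴/32 = 2.026×10^-6 m⁴.
τ_max = T·r/J = 3280 × 0.0337 / 2.026×10^-6 = 5.456×10^7 Pa.

54.6 N/mm²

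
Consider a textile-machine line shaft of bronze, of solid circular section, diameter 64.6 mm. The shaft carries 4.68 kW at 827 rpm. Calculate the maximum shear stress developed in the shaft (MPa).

ω = 2π·827/60 = 86.60 rad/s, so T = P/ω = 4.68×10³ / 86.60 = 54.04 N·m.
J = πd⁴/32 = π(0.0646)⁴/32 = 1.710×10^-6 m⁴.
τ_max = T·r/J = 54.04 × 0.0323 / 1.710×10^-6 = 1.021×10^6 Pa.

1.02 MPa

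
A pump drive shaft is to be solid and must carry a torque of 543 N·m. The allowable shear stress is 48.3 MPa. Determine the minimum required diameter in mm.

For a solid shaft τ_max = 16T/(πd³), so d = (16T/(π τ_allow))^(1/3) = (16·543.0/(π·4.83×10^7))^(1/3) = 0.03854 m.

38.5 mm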